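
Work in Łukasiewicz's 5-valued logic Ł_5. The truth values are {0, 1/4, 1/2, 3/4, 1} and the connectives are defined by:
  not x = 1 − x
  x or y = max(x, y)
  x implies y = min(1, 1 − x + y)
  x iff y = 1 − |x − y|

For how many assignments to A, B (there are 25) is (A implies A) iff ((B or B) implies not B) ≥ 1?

value 1: 15 assignments (counts)
value 1/2: 5 assignments
value 0: 5 assignments
So 15 of the 25 assignments meet the threshold.

15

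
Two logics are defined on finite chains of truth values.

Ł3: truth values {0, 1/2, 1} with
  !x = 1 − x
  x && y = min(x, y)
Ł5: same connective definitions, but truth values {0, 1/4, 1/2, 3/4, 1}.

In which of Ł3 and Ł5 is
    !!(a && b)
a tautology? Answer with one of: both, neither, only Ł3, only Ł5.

neither

In Ł3: at a = 0, b = 0 the value is 0 — not a tautology.
In Ł5: at a = 0, b = 0 the value is 0 — not a tautology.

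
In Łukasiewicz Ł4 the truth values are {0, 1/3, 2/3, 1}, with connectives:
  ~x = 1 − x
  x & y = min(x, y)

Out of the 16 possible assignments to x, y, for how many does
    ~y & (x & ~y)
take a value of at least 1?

x = 0, y = 0 ↦ 0  <
x = 0, y = 1/3 ↦ 0  <
x = 0, y = 2/3 ↦ 0  <
x = 0, y = 1 ↦ 0  <
x = 1/3, y = 0 ↦ 1/3  <
x = 1/3, y = 1/3 ↦ 1/3  <
x = 1/3, y = 2/3 ↦ 1/3  <
x = 1/3, y = 1 ↦ 0  <
x = 2/3, y = 0 ↦ 2/3  <
x = 2/3, y = 1/3 ↦ 2/3  <
x = 2/3, y = 2/3 ↦ 1/3  <
x = 2/3, y = 1 ↦ 0  <
x = 1, y = 0 ↦ 1  ≥
x = 1, y = 1/3 ↦ 2/3  <
x = 1, y = 2/3 ↦ 1/3  <
x = 1, y = 1 ↦ 0  <
So 1 of the 16 assignments meets the threshold.

1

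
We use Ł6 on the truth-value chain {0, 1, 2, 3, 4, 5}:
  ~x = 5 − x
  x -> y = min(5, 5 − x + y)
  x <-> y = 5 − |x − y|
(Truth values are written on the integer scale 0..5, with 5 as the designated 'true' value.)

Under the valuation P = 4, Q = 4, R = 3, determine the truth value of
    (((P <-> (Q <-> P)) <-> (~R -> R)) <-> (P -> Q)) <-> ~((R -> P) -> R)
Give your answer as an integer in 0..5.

Q <-> P = 4 <-> 4 = 5
P <-> (Q <-> P) = 4 <-> 5 = 4
~R = ~3 = 2
~R -> R = 2 -> 3 = 5
(P <-> (Q <-> P)) <-> (~R -> R) = 4 <-> 5 = 4
P -> Q = 4 -> 4 = 5
((P <-> (Q <-> P)) <-> (~R -> R)) <-> (P -> Q) = 4 <-> 5 = 4
R -> P = 3 -> 4 = 5
(R -> P) -> R = 5 -> 3 = 3
~((R -> P) -> R) = ~3 = 2
(((P <-> (Q <-> P)) <-> (~R -> R)) <-> (P -> Q)) <-> ~((R -> P) -> R) = 4 <-> 2 = 3

3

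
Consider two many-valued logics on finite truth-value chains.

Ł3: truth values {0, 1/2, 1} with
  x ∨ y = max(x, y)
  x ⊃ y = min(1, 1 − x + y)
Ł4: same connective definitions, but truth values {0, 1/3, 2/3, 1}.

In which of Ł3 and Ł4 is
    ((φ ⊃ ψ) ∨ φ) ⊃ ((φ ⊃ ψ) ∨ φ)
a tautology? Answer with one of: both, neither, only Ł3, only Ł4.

In Ł3: every assignment gives 1 — tautology.
In Ł4: every assignment gives 1 — tautology.

both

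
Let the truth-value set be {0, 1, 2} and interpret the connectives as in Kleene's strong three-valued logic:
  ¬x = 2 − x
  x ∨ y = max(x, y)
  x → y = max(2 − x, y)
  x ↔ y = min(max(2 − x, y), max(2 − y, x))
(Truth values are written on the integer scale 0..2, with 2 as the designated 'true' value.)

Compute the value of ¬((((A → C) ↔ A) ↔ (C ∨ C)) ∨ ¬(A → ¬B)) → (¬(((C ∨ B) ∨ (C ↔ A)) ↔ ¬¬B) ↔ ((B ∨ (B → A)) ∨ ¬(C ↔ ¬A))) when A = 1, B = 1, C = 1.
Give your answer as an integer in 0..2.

1

A → C = 1 → 1 = 1
(A → C) ↔ A = 1 ↔ 1 = 1
C ∨ C = 1 ∨ 1 = 1
((A → C) ↔ A) ↔ (C ∨ C) = 1 ↔ 1 = 1
¬B = ¬1 = 1
A → ¬B = 1 → 1 = 1
¬(A → ¬B) = ¬1 = 1
(((A → C) ↔ A) ↔ (C ∨ C)) ∨ ¬(A → ¬B) = 1 ∨ 1 = 1
¬((((A → C) ↔ A) ↔ (C ∨ C)) ∨ ¬(A → ¬B)) = ¬1 = 1
C ∨ B = 1 ∨ 1 = 1
C ↔ A = 1 ↔ 1 = 1
(C ∨ B) ∨ (C ↔ A) = 1 ∨ 1 = 1
¬B = ¬1 = 1
¬¬B = ¬1 = 1
((C ∨ B) ∨ (C ↔ A)) ↔ ¬¬B = 1 ↔ 1 = 1
¬(((C ∨ B) ∨ (C ↔ A)) ↔ ¬¬B) = ¬1 = 1
B → A = 1 → 1 = 1
B ∨ (B → A) = 1 ∨ 1 = 1
¬A = ¬1 = 1
C ↔ ¬A = 1 ↔ 1 = 1
¬(C ↔ ¬A) = ¬1 = 1
(B ∨ (B → A)) ∨ ¬(C ↔ ¬A) = 1 ∨ 1 = 1
¬(((C ∨ B) ∨ (C ↔ A)) ↔ ¬¬B) ↔ ((B ∨ (B → A)) ∨ ¬(C ↔ ¬A)) = 1 ↔ 1 = 1
¬((((A → C) ↔ A) ↔ (C ∨ C)) ∨ ¬(A → ¬B)) → (¬(((C ∨ B) ∨ (C ↔ A)) ↔ ¬¬B) ↔ ((B ∨ (B → A)) ∨ ¬(C ↔ ¬A))) = 1 → 1 = 1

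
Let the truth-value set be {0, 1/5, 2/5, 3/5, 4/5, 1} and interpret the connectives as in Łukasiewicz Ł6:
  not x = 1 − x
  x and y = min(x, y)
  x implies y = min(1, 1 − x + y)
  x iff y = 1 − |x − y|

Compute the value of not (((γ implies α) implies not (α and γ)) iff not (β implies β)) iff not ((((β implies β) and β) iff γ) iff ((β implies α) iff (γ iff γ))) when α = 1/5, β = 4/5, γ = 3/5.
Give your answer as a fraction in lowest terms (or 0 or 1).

γ implies α = 3/5 implies 1/5 = 3/5
α and γ = 1/5 and 3/5 = 1/5
not (α and γ) = not 1/5 = 4/5
(γ implies α) implies not (α and γ) = 3/5 implies 4/5 = 1
β implies β = 4/5 implies 4/5 = 1
not (β implies β) = not 1 = 0
((γ implies α) implies not (α and γ)) iff not (β implies β) = 1 iff 0 = 0
not (((γ implies α) implies not (α and γ)) iff not (β implies β)) = not 0 = 1
β implies β = 4/5 implies 4/5 = 1
(β implies β) and β = 1 and 4/5 = 4/5
((β implies β) and β) iff γ = 4/5 iff 3/5 = 4/5
β implies α = 4/5 implies 1/5 = 2/5
γ iff γ = 3/5 iff 3/5 = 1
(β implies α) iff (γ iff γ) = 2/5 iff 1 = 2/5
(((β implies β) and β) iff γ) iff ((β implies α) iff (γ iff γ)) = 4/5 iff 2/5 = 3/5
not ((((β implies β) and β) iff γ) iff ((β implies α) iff (γ iff γ))) = not 3/5 = 2/5
not (((γ implies α) implies not (α and γ)) iff not (β implies β)) iff not ((((β implies β) and β) iff γ) iff ((β implies α) iff (γ iff γ))) = 1 iff 2/5 = 2/5

2/5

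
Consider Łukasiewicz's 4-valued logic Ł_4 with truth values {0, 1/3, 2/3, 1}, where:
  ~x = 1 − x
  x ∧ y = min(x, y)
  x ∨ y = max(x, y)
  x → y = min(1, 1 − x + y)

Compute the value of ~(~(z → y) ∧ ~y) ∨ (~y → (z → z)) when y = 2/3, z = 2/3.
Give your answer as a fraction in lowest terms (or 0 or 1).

z → y = 2/3 → 2/3 = 1
~(z → y) = ~1 = 0
~y = ~2/3 = 1/3
~(z → y) ∧ ~y = 0 ∧ 1/3 = 0
~(~(z → y) ∧ ~y) = ~0 = 1
~y = ~2/3 = 1/3
z → z = 2/3 → 2/3 = 1
~y → (z → z) = 1/3 → 1 = 1
~(~(z → y) ∧ ~y) ∨ (~y → (z → z)) = 1 ∨ 1 = 1

1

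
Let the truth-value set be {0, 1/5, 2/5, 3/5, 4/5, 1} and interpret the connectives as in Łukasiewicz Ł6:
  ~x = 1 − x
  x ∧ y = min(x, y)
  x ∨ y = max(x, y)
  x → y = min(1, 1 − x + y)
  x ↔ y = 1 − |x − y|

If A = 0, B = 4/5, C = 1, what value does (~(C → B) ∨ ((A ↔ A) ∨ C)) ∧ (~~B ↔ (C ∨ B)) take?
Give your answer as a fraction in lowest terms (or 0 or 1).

C → B = 1 → 4/5 = 4/5
~(C → B) = ~4/5 = 1/5
A ↔ A = 0 ↔ 0 = 1
(A ↔ A) ∨ C = 1 ∨ 1 = 1
~(C → B) ∨ ((A ↔ A) ∨ C) = 1/5 ∨ 1 = 1
~B = ~4/5 = 1/5
~~B = ~1/5 = 4/5
C ∨ B = 1 ∨ 4/5 = 1
~~B ↔ (C ∨ B) = 4/5 ↔ 1 = 4/5
(~(C → B) ∨ ((A ↔ A) ∨ C)) ∧ (~~B ↔ (C ∨ B)) = 1 ∧ 4/5 = 4/5

4/5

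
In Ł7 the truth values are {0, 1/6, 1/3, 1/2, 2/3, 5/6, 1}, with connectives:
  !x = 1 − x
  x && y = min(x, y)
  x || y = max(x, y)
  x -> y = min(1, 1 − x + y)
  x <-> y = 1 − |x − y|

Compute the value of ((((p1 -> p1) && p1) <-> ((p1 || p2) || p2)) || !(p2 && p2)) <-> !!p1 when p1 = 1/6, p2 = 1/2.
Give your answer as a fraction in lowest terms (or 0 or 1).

1/2

p1 -> p1 = 1/6 -> 1/6 = 1
(p1 -> p1) && p1 = 1 && 1/6 = 1/6
p1 || p2 = 1/6 || 1/2 = 1/2
(p1 || p2) || p2 = 1/2 || 1/2 = 1/2
((p1 -> p1) && p1) <-> ((p1 || p2) || p2) = 1/6 <-> 1/2 = 2/3
p2 && p2 = 1/2 && 1/2 = 1/2
!(p2 && p2) = !1/2 = 1/2
(((p1 -> p1) && p1) <-> ((p1 || p2) || p2)) || !(p2 && p2) = 2/3 || 1/2 = 2/3
!p1 = !1/6 = 5/6
!!p1 = !5/6 = 1/6
((((p1 -> p1) && p1) <-> ((p1 || p2) || p2)) || !(p2 && p2)) <-> !!p1 = 2/3 <-> 1/6 = 1/2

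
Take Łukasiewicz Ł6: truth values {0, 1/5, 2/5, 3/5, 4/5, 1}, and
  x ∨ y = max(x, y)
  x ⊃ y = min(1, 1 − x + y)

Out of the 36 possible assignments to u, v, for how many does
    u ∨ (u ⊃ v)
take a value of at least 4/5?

33

value 1: 26 assignments (counts)
value 4/5: 7 assignments (counts)
value 3/5: 3 assignments
So 33 of the 36 assignments meet the threshold.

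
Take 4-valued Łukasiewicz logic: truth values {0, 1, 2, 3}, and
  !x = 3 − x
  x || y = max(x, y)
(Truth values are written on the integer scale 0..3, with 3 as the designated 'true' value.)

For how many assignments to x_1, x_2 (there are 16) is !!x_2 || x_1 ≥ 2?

12

x_1 = 0, x_2 = 0 ↦ 0  <
x_1 = 0, x_2 = 1 ↦ 1  <
x_1 = 0, x_2 = 2 ↦ 2  ≥
x_1 = 0, x_2 = 3 ↦ 3  ≥
x_1 = 1, x_2 = 0 ↦ 1  <
x_1 = 1, x_2 = 1 ↦ 1  <
x_1 = 1, x_2 = 2 ↦ 2  ≥
x_1 = 1, x_2 = 3 ↦ 3  ≥
x_1 = 2, x_2 = 0 ↦ 2  ≥
x_1 = 2, x_2 = 1 ↦ 2  ≥
x_1 = 2, x_2 = 2 ↦ 2  ≥
x_1 = 2, x_2 = 3 ↦ 3  ≥
x_1 = 3, x_2 = 0 ↦ 3  ≥
x_1 = 3, x_2 = 1 ↦ 3  ≥
x_1 = 3, x_2 = 2 ↦ 3  ≥
x_1 = 3, x_2 = 3 ↦ 3  ≥
So 12 of the 16 assignments meet the threshold.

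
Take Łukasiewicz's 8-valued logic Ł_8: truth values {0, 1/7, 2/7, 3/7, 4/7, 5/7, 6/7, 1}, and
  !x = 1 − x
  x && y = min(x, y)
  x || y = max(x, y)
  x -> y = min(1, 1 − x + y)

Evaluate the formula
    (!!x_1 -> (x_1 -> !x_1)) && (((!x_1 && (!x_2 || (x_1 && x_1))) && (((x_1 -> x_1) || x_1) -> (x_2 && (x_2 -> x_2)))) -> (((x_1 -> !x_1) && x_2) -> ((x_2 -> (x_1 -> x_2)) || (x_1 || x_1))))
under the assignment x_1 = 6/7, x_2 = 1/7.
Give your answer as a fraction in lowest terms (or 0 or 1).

!x_1 = !6/7 = 1/7
!!x_1 = !1/7 = 6/7
!x_1 = !6/7 = 1/7
x_1 -> !x_1 = 6/7 -> 1/7 = 2/7
!!x_1 -> (x_1 -> !x_1) = 6/7 -> 2/7 = 3/7
!x_1 = !6/7 = 1/7
!x_2 = !1/7 = 6/7
x_1 && x_1 = 6/7 && 6/7 = 6/7
!x_2 || (x_1 && x_1) = 6/7 || 6/7 = 6/7
!x_1 && (!x_2 || (x_1 && x_1)) = 1/7 && 6/7 = 1/7
x_1 -> x_1 = 6/7 -> 6/7 = 1
(x_1 -> x_1) || x_1 = 1 || 6/7 = 1
x_2 -> x_2 = 1/7 -> 1/7 = 1
x_2 && (x_2 -> x_2) = 1/7 && 1 = 1/7
((x_1 -> x_1) || x_1) -> (x_2 && (x_2 -> x_2)) = 1 -> 1/7 = 1/7
(!x_1 && (!x_2 || (x_1 && x_1))) && (((x_1 -> x_1) || x_1) -> (x_2 && (x_2 -> x_2))) = 1/7 && 1/7 = 1/7
!x_1 = !6/7 = 1/7
x_1 -> !x_1 = 6/7 -> 1/7 = 2/7
(x_1 -> !x_1) && x_2 = 2/7 && 1/7 = 1/7
x_1 -> x_2 = 6/7 -> 1/7 = 2/7
x_2 -> (x_1 -> x_2) = 1/7 -> 2/7 = 1
x_1 || x_1 = 6/7 || 6/7 = 6/7
(x_2 -> (x_1 -> x_2)) || (x_1 || x_1) = 1 || 6/7 = 1
((x_1 -> !x_1) && x_2) -> ((x_2 -> (x_1 -> x_2)) || (x_1 || x_1)) = 1/7 -> 1 = 1
((!x_1 && (!x_2 || (x_1 && x_1))) && (((x_1 -> x_1) || x_1) -> (x_2 && (x_2 -> x_2)))) -> (((x_1 -> !x_1) && x_2) -> ((x_2 -> (x_1 -> x_2)) || (x_1 || x_1))) = 1/7 -> 1 = 1
(!!x_1 -> (x_1 -> !x_1)) && (((!x_1 && (!x_2 || (x_1 && x_1))) && (((x_1 -> x_1) || x_1) -> (x_2 && (x_2 -> x_2)))) -> (((x_1 -> !x_1) && x_2) -> ((x_2 -> (x_1 -> x_2)) || (x_1 || x_1)))) = 3/7 && 1 = 3/7

3/7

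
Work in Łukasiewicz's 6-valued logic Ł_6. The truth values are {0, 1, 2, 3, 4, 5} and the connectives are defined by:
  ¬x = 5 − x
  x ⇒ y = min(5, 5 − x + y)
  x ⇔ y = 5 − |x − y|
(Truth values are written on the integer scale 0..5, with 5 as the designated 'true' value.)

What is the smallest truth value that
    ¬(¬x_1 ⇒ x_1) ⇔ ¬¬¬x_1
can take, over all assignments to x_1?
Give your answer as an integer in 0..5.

Take x_1 = 2:
¬x_1 = ¬2 = 3
¬x_1 ⇒ x_1 = 3 ⇒ 2 = 4
¬(¬x_1 ⇒ x_1) = ¬4 = 1
¬x_1 = ¬2 = 3
¬¬x_1 = ¬3 = 2
¬¬¬x_1 = ¬2 = 3
¬(¬x_1 ⇒ x_1) ⇔ ¬¬¬x_1 = 1 ⇔ 3 = 3
No assignment yields a value below 3, so this is the minimum.

3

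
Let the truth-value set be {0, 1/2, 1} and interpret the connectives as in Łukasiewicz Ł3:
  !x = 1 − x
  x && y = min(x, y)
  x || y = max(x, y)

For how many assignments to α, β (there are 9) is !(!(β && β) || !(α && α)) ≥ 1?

1

α = 0, β = 0 ↦ 0  <
α = 0, β = 1/2 ↦ 0  <
α = 0, β = 1 ↦ 0  <
α = 1/2, β = 0 ↦ 0  <
α = 1/2, β = 1/2 ↦ 1/2  <
α = 1/2, β = 1 ↦ 1/2  <
α = 1, β = 0 ↦ 0  <
α = 1, β = 1/2 ↦ 1/2  <
α = 1, β = 1 ↦ 1  ≥
So 1 of the 9 assignments meets the threshold.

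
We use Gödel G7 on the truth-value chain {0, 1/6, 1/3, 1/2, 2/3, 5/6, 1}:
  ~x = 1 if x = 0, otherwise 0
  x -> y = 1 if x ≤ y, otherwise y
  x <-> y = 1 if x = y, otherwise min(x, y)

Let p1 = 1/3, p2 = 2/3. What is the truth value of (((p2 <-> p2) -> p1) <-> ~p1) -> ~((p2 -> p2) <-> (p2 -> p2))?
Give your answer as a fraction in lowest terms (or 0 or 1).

1

p2 <-> p2 = 2/3 <-> 2/3 = 1
(p2 <-> p2) -> p1 = 1 -> 1/3 = 1/3
~p1 = ~1/3 = 0
((p2 <-> p2) -> p1) <-> ~p1 = 1/3 <-> 0 = 0
p2 -> p2 = 2/3 -> 2/3 = 1
p2 -> p2 = 2/3 -> 2/3 = 1
(p2 -> p2) <-> (p2 -> p2) = 1 <-> 1 = 1
~((p2 -> p2) <-> (p2 -> p2)) = ~1 = 0
(((p2 <-> p2) -> p1) <-> ~p1) -> ~((p2 -> p2) <-> (p2 -> p2)) = 0 -> 0 = 1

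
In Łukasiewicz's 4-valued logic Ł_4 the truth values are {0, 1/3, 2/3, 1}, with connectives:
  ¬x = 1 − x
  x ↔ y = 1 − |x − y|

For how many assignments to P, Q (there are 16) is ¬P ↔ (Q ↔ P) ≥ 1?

5

P = 0, Q = 0 ↦ 1  ≥
P = 0, Q = 1/3 ↦ 2/3  <
P = 0, Q = 2/3 ↦ 1/3  <
P = 0, Q = 1 ↦ 0  <
P = 1/3, Q = 0 ↦ 1  ≥
P = 1/3, Q = 1/3 ↦ 2/3  <
P = 1/3, Q = 2/3 ↦ 1  ≥
P = 1/3, Q = 1 ↦ 2/3  <
P = 2/3, Q = 0 ↦ 1  ≥
P = 2/3, Q = 1/3 ↦ 2/3  <
P = 2/3, Q = 2/3 ↦ 1/3  <
P = 2/3, Q = 1 ↦ 2/3  <
P = 1, Q = 0 ↦ 1  ≥
P = 1, Q = 1/3 ↦ 2/3  <
P = 1, Q = 2/3 ↦ 1/3  <
P = 1, Q = 1 ↦ 0  <
So 5 of the 16 assignments meet the threshold.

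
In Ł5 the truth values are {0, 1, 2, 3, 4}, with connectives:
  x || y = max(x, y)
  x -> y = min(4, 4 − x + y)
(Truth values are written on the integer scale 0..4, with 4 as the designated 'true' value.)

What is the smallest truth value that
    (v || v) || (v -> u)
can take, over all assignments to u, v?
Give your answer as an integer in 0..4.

2

Take u = 0, v = 2:
v || v = 2 || 2 = 2
v -> u = 2 -> 0 = 2
(v || v) || (v -> u) = 2 || 2 = 2
No assignment yields a value below 2, so this is the minimum.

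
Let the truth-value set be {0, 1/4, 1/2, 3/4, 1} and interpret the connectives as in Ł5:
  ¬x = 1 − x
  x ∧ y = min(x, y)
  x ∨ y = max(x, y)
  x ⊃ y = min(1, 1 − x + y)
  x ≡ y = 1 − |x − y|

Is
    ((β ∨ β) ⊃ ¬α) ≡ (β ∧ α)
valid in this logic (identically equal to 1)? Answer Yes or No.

No

Counterexample: take α = 0, β = 0.
β ∨ β = 0 ∨ 0 = 0
¬α = ¬0 = 1
(β ∨ β) ⊃ ¬α = 0 ⊃ 1 = 1
β ∧ α = 0 ∧ 0 = 0
((β ∨ β) ⊃ ¬α) ≡ (β ∧ α) = 1 ≡ 0 = 0
This gives 0 ≠ 1.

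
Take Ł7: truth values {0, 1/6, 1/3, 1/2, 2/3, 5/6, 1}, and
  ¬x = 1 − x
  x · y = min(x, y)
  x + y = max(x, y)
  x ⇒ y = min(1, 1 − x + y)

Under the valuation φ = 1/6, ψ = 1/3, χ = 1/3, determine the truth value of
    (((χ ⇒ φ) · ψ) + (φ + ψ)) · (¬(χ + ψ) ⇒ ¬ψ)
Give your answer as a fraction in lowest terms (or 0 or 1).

1/3

χ ⇒ φ = 1/3 ⇒ 1/6 = 5/6
(χ ⇒ φ) · ψ = 5/6 · 1/3 = 1/3
φ + ψ = 1/6 + 1/3 = 1/3
((χ ⇒ φ) · ψ) + (φ + ψ) = 1/3 + 1/3 = 1/3
χ + ψ = 1/3 + 1/3 = 1/3
¬(χ + ψ) = ¬1/3 = 2/3
¬ψ = ¬1/3 = 2/3
¬(χ + ψ) ⇒ ¬ψ = 2/3 ⇒ 2/3 = 1
(((χ ⇒ φ) · ψ) + (φ + ψ)) · (¬(χ + ψ) ⇒ ¬ψ) = 1/3 · 1 = 1/3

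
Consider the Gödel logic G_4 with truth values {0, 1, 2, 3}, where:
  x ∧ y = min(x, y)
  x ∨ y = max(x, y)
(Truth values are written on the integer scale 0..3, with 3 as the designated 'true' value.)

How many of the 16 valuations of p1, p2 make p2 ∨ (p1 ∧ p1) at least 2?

12

p1 = 0, p2 = 0 ↦ 0  <
p1 = 0, p2 = 1 ↦ 1  <
p1 = 0, p2 = 2 ↦ 2  ≥
p1 = 0, p2 = 3 ↦ 3  ≥
p1 = 1, p2 = 0 ↦ 1  <
p1 = 1, p2 = 1 ↦ 1  <
p1 = 1, p2 = 2 ↦ 2  ≥
p1 = 1, p2 = 3 ↦ 3  ≥
p1 = 2, p2 = 0 ↦ 2  ≥
p1 = 2, p2 = 1 ↦ 2  ≥
p1 = 2, p2 = 2 ↦ 2  ≥
p1 = 2, p2 = 3 ↦ 3  ≥
p1 = 3, p2 = 0 ↦ 3  ≥
p1 = 3, p2 = 1 ↦ 3  ≥
p1 = 3, p2 = 2 ↦ 3  ≥
p1 = 3, p2 = 3 ↦ 3  ≥
So 12 of the 16 assignments meet the threshold.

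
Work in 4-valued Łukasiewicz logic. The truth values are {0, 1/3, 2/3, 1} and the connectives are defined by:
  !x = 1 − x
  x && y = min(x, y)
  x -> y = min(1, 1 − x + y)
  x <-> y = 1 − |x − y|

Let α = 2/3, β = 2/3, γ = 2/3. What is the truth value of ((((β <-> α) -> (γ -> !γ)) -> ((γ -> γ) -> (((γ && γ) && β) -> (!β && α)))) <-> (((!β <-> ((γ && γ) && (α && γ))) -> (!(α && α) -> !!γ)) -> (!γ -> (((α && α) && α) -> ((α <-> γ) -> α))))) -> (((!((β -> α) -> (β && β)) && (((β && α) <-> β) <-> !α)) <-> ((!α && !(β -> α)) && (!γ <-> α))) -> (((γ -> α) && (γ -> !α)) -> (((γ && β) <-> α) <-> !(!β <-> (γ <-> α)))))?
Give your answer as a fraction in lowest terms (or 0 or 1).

1

β <-> α = 2/3 <-> 2/3 = 1
!γ = !2/3 = 1/3
γ -> !γ = 2/3 -> 1/3 = 2/3
(β <-> α) -> (γ -> !γ) = 1 -> 2/3 = 2/3
γ -> γ = 2/3 -> 2/3 = 1
γ && γ = 2/3 && 2/3 = 2/3
(γ && γ) && β = 2/3 && 2/3 = 2/3
!β = !2/3 = 1/3
!β && α = 1/3 && 2/3 = 1/3
((γ && γ) && β) -> (!β && α) = 2/3 -> 1/3 = 2/3
(γ -> γ) -> (((γ && γ) && β) -> (!β && α)) = 1 -> 2/3 = 2/3
((β <-> α) -> (γ -> !γ)) -> ((γ -> γ) -> (((γ && γ) && β) -> (!β && α))) = 2/3 -> 2/3 = 1
!β = !2/3 = 1/3
γ && γ = 2/3 && 2/3 = 2/3
α && γ = 2/3 && 2/3 = 2/3
(γ && γ) && (α && γ) = 2/3 && 2/3 = 2/3
!β <-> ((γ && γ) && (α && γ)) = 1/3 <-> 2/3 = 2/3
α && α = 2/3 && 2/3 = 2/3
!(α && α) = !2/3 = 1/3
!γ = !2/3 = 1/3
!!γ = !1/3 = 2/3
!(α && α) -> !!γ = 1/3 -> 2/3 = 1
(!β <-> ((γ && γ) && (α && γ))) -> (!(α && α) -> !!γ) = 2/3 -> 1 = 1
!γ = !2/3 = 1/3
α && α = 2/3 && 2/3 = 2/3
(α && α) && α = 2/3 && 2/3 = 2/3
α <-> γ = 2/3 <-> 2/3 = 1
(α <-> γ) -> α = 1 -> 2/3 = 2/3
((α && α) && α) -> ((α <-> γ) -> α) = 2/3 -> 2/3 = 1
!γ -> (((α && α) && α) -> ((α <-> γ) -> α)) = 1/3 -> 1 = 1
((!β <-> ((γ && γ) && (α && γ))) -> (!(α && α) -> !!γ)) -> (!γ -> (((α && α) && α) -> ((α <-> γ) -> α))) = 1 -> 1 = 1
(((β <-> α) -> (γ -> !γ)) -> ((γ -> γ) -> (((γ && γ) && β) -> (!β && α)))) <-> (((!β <-> ((γ && γ) && (α && γ))) -> (!(α && α) -> !!γ)) -> (!γ -> (((α && α) && α) -> ((α <-> γ) -> α)))) = 1 <-> 1 = 1
β -> α = 2/3 -> 2/3 = 1
β && β = 2/3 && 2/3 = 2/3
(β -> α) -> (β && β) = 1 -> 2/3 = 2/3
!((β -> α) -> (β && β)) = !2/3 = 1/3
β && α = 2/3 && 2/3 = 2/3
(β && α) <-> β = 2/3 <-> 2/3 = 1
!α = !2/3 = 1/3
((β && α) <-> β) <-> !α = 1 <-> 1/3 = 1/3
!((β -> α) -> (β && β)) && (((β && α) <-> β) <-> !α) = 1/3 && 1/3 = 1/3
!α = !2/3 = 1/3
β -> α = 2/3 -> 2/3 = 1
!(β -> α) = !1 = 0
!α && !(β -> α) = 1/3 && 0 = 0
!γ = !2/3 = 1/3
!γ <-> α = 1/3 <-> 2/3 = 2/3
(!α && !(β -> α)) && (!γ <-> α) = 0 && 2/3 = 0
(!((β -> α) -> (β && β)) && (((β && α) <-> β) <-> !α)) <-> ((!α && !(β -> α)) && (!γ <-> α)) = 1/3 <-> 0 = 2/3
γ -> α = 2/3 -> 2/3 = 1
!α = !2/3 = 1/3
γ -> !α = 2/3 -> 1/3 = 2/3
(γ -> α) && (γ -> !α) = 1 && 2/3 = 2/3
γ && β = 2/3 && 2/3 = 2/3
(γ && β) <-> α = 2/3 <-> 2/3 = 1
!β = !2/3 = 1/3
γ <-> α = 2/3 <-> 2/3 = 1
!β <-> (γ <-> α) = 1/3 <-> 1 = 1/3
!(!β <-> (γ <-> α)) = !1/3 = 2/3
((γ && β) <-> α) <-> !(!β <-> (γ <-> α)) = 1 <-> 2/3 = 2/3
((γ -> α) && (γ -> !α)) -> (((γ && β) <-> α) <-> !(!β <-> (γ <-> α))) = 2/3 -> 2/3 = 1
((!((β -> α) -> (β && β)) && (((β && α) <-> β) <-> !α)) <-> ((!α && !(β -> α)) && (!γ <-> α))) -> (((γ -> α) && (γ -> !α)) -> (((γ && β) <-> α) <-> !(!β <-> (γ <-> α)))) = 2/3 -> 1 = 1
((((β <-> α) -> (γ -> !γ)) -> ((γ -> γ) -> (((γ && γ) && β) -> (!β && α)))) <-> (((!β <-> ((γ && γ) && (α && γ))) -> (!(α && α) -> !!γ)) -> (!γ -> (((α && α) && α) -> ((α <-> γ) -> α))))) -> (((!((β -> α) -> (β && β)) && (((β && α) <-> β) <-> !α)) <-> ((!α && !(β -> α)) && (!γ <-> α))) -> (((γ -> α) && (γ -> !α)) -> (((γ && β) <-> α) <-> !(!β <-> (γ <-> α))))) = 1 -> 1 = 1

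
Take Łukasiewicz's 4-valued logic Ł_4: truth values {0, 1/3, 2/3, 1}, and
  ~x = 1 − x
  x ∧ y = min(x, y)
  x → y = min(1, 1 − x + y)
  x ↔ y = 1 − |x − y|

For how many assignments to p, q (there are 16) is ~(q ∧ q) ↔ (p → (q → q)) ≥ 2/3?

p = 0, q = 0 ↦ 1  ≥
p = 0, q = 1/3 ↦ 2/3  ≥
p = 0, q = 2/3 ↦ 1/3  <
p = 0, q = 1 ↦ 0  <
p = 1/3, q = 0 ↦ 1  ≥
p = 1/3, q = 1/3 ↦ 2/3  ≥
p = 1/3, q = 2/3 ↦ 1/3  <
p = 1/3, q = 1 ↦ 0  <
p = 2/3, q = 0 ↦ 1  ≥
p = 2/3, q = 1/3 ↦ 2/3  ≥
p = 2/3, q = 2/3 ↦ 1/3  <
p = 2/3, q = 1 ↦ 0  <
p = 1, q = 0 ↦ 1  ≥
p = 1, q = 1/3 ↦ 2/3  ≥
p = 1, q = 2/3 ↦ 1/3  <
p = 1, q = 1 ↦ 0  <
So 8 of the 16 assignments meet the threshold.

8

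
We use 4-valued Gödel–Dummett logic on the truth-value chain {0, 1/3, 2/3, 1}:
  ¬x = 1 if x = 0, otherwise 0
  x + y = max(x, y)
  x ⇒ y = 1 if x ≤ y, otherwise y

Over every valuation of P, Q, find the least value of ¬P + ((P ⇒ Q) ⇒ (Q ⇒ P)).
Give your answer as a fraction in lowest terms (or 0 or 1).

Take P = 1/3, Q = 2/3:
¬P = ¬1/3 = 0
P ⇒ Q = 1/3 ⇒ 2/3 = 1
Q ⇒ P = 2/3 ⇒ 1/3 = 1/3
(P ⇒ Q) ⇒ (Q ⇒ P) = 1 ⇒ 1/3 = 1/3
¬P + ((P ⇒ Q) ⇒ (Q ⇒ P)) = 0 + 1/3 = 1/3
No assignment yields a value below 1/3, so this is the minimum.

1/3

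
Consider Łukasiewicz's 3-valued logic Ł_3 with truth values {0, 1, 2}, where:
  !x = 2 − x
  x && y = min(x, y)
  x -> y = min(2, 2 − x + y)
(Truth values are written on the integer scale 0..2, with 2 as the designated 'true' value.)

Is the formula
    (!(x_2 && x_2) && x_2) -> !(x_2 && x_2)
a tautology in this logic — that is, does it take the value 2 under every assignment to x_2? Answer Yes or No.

x_2 = 0 ↦ 2
x_2 = 1 ↦ 2
x_2 = 2 ↦ 2
Every assignment gives a value ≥ 2.

Yes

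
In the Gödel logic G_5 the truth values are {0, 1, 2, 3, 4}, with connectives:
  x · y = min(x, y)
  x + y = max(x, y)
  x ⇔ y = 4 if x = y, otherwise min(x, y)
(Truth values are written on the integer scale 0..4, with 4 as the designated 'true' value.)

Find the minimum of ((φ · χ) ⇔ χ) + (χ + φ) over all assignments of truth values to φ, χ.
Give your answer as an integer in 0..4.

1

Take φ = 0, χ = 1:
φ · χ = 0 · 1 = 0
(φ · χ) ⇔ χ = 0 ⇔ 1 = 0
χ + φ = 1 + 0 = 1
((φ · χ) ⇔ χ) + (χ + φ) = 0 + 1 = 1
No assignment yields a value below 1, so this is the minimum.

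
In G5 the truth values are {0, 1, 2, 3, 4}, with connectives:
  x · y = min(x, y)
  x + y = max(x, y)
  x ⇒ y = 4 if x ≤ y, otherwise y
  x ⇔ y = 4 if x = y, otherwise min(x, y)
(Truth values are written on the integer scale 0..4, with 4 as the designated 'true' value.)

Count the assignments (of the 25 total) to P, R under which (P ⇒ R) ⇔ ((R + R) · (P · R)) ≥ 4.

11

value 4: 11 assignments (counts)
value 3: 2 assignments
value 2: 3 assignments
value 1: 4 assignments
value 0: 5 assignments
So 11 of the 25 assignments meet the threshold.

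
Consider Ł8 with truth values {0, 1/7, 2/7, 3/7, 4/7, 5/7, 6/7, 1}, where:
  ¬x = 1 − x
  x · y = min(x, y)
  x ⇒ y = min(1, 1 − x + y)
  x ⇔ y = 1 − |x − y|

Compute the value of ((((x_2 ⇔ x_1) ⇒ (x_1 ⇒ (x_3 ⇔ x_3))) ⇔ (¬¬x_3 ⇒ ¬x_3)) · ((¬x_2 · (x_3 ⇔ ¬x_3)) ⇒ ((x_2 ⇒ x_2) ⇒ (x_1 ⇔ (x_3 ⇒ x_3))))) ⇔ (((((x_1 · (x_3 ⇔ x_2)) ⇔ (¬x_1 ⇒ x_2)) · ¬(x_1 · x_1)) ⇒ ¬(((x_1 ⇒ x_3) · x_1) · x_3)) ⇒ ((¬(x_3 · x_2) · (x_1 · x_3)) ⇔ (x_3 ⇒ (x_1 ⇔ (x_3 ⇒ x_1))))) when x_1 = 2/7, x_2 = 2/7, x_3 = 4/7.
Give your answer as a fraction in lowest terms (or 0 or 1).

x_2 ⇔ x_1 = 2/7 ⇔ 2/7 = 1
x_3 ⇔ x_3 = 4/7 ⇔ 4/7 = 1
x_1 ⇒ (x_3 ⇔ x_3) = 2/7 ⇒ 1 = 1
(x_2 ⇔ x_1) ⇒ (x_1 ⇒ (x_3 ⇔ x_3)) = 1 ⇒ 1 = 1
¬x_3 = ¬4/7 = 3/7
¬¬x_3 = ¬3/7 = 4/7
¬x_3 = ¬4/7 = 3/7
¬¬x_3 ⇒ ¬x_3 = 4/7 ⇒ 3/7 = 6/7
((x_2 ⇔ x_1) ⇒ (x_1 ⇒ (x_3 ⇔ x_3))) ⇔ (¬¬x_3 ⇒ ¬x_3) = 1 ⇔ 6/7 = 6/7
¬x_2 = ¬2/7 = 5/7
¬x_3 = ¬4/7 = 3/7
x_3 ⇔ ¬x_3 = 4/7 ⇔ 3/7 = 6/7
¬x_2 · (x_3 ⇔ ¬x_3) = 5/7 · 6/7 = 5/7
x_2 ⇒ x_2 = 2/7 ⇒ 2/7 = 1
x_3 ⇒ x_3 = 4/7 ⇒ 4/7 = 1
x_1 ⇔ (x_3 ⇒ x_3) = 2/7 ⇔ 1 = 2/7
(x_2 ⇒ x_2) ⇒ (x_1 ⇔ (x_3 ⇒ x_3)) = 1 ⇒ 2/7 = 2/7
(¬x_2 · (x_3 ⇔ ¬x_3)) ⇒ ((x_2 ⇒ x_2) ⇒ (x_1 ⇔ (x_3 ⇒ x_3))) = 5/7 ⇒ 2/7 = 4/7
(((x_2 ⇔ x_1) ⇒ (x_1 ⇒ (x_3 ⇔ x_3))) ⇔ (¬¬x_3 ⇒ ¬x_3)) · ((¬x_2 · (x_3 ⇔ ¬x_3)) ⇒ ((x_2 ⇒ x_2) ⇒ (x_1 ⇔ (x_3 ⇒ x_3)))) = 6/7 · 4/7 = 4/7
x_3 ⇔ x_2 = 4/7 ⇔ 2/7 = 5/7
x_1 · (x_3 ⇔ x_2) = 2/7 · 5/7 = 2/7
¬x_1 = ¬2/7 = 5/7
¬x_1 ⇒ x_2 = 5/7 ⇒ 2/7 = 4/7
(x_1 · (x_3 ⇔ x_2)) ⇔ (¬x_1 ⇒ x_2) = 2/7 ⇔ 4/7 = 5/7
x_1 · x_1 = 2/7 · 2/7 = 2/7
¬(x_1 · x_1) = ¬2/7 = 5/7
((x_1 · (x_3 ⇔ x_2)) ⇔ (¬x_1 ⇒ x_2)) · ¬(x_1 · x_1) = 5/7 · 5/7 = 5/7
x_1 ⇒ x_3 = 2/7 ⇒ 4/7 = 1
(x_1 ⇒ x_3) · x_1 = 1 · 2/7 = 2/7
((x_1 ⇒ x_3) · x_1) · x_3 = 2/7 · 4/7 = 2/7
¬(((x_1 ⇒ x_3) · x_1) · x_3) = ¬2/7 = 5/7
(((x_1 · (x_3 ⇔ x_2)) ⇔ (¬x_1 ⇒ x_2)) · ¬(x_1 · x_1)) ⇒ ¬(((x_1 ⇒ x_3) · x_1) · x_3) = 5/7 ⇒ 5/7 = 1
x_3 · x_2 = 4/7 · 2/7 = 2/7
¬(x_3 · x_2) = ¬2/7 = 5/7
x_1 · x_3 = 2/7 · 4/7 = 2/7
¬(x_3 · x_2) · (x_1 · x_3) = 5/7 · 2/7 = 2/7
x_3 ⇒ x_1 = 4/7 ⇒ 2/7 = 5/7
x_1 ⇔ (x_3 ⇒ x_1) = 2/7 ⇔ 5/7 = 4/7
x_3 ⇒ (x_1 ⇔ (x_3 ⇒ x_1)) = 4/7 ⇒ 4/7 = 1
(¬(x_3 · x_2) · (x_1 · x_3)) ⇔ (x_3 ⇒ (x_1 ⇔ (x_3 ⇒ x_1))) = 2/7 ⇔ 1 = 2/7
((((x_1 · (x_3 ⇔ x_2)) ⇔ (¬x_1 ⇒ x_2)) · ¬(x_1 · x_1)) ⇒ ¬(((x_1 ⇒ x_3) · x_1) · x_3)) ⇒ ((¬(x_3 · x_2) · (x_1 · x_3)) ⇔ (x_3 ⇒ (x_1 ⇔ (x_3 ⇒ x_1)))) = 1 ⇒ 2/7 = 2/7
((((x_2 ⇔ x_1) ⇒ (x_1 ⇒ (x_3 ⇔ x_3))) ⇔ (¬¬x_3 ⇒ ¬x_3)) · ((¬x_2 · (x_3 ⇔ ¬x_3)) ⇒ ((x_2 ⇒ x_2) ⇒ (x_1 ⇔ (x_3 ⇒ x_3))))) ⇔ (((((x_1 · (x_3 ⇔ x_2)) ⇔ (¬x_1 ⇒ x_2)) · ¬(x_1 · x_1)) ⇒ ¬(((x_1 ⇒ x_3) · x_1) · x_3)) ⇒ ((¬(x_3 · x_2) · (x_1 · x_3)) ⇔ (x_3 ⇒ (x_1 ⇔ (x_3 ⇒ x_1))))) = 4/7 ⇔ 2/7 = 5/7

5/7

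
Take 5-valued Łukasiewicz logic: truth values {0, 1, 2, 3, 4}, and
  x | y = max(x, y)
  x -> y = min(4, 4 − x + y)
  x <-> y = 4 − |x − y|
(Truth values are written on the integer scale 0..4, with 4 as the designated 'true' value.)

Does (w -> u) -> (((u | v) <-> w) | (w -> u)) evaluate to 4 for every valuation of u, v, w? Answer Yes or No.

Yes

At u = 1, v = 1, w = 3, for instance:
w -> u = 3 -> 1 = 2
u | v = 1 | 1 = 1
(u | v) <-> w = 1 <-> 3 = 2
((u | v) <-> w) | (w -> u) = 2 | 2 = 2
(w -> u) -> (((u | v) <-> w) | (w -> u)) = 2 -> 2 = 4
and checking the remaining 124 assignments likewise gives ≥ 4 in every case.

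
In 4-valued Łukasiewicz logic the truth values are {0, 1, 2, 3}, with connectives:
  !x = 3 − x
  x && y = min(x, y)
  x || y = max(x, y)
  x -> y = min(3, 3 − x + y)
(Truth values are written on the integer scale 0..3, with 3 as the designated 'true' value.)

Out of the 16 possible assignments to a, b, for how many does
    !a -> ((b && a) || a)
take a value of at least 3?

8

a = 0, b = 0 ↦ 0  <
a = 0, b = 1 ↦ 0  <
a = 0, b = 2 ↦ 0  <
a = 0, b = 3 ↦ 0  <
a = 1, b = 0 ↦ 2  <
a = 1, b = 1 ↦ 2  <
a = 1, b = 2 ↦ 2  <
a = 1, b = 3 ↦ 2  <
a = 2, b = 0 ↦ 3  ≥
a = 2, b = 1 ↦ 3  ≥
a = 2, b = 2 ↦ 3  ≥
a = 2, b = 3 ↦ 3  ≥
a = 3, b = 0 ↦ 3  ≥
a = 3, b = 1 ↦ 3  ≥
a = 3, b = 2 ↦ 3  ≥
a = 3, b = 3 ↦ 3  ≥
So 8 of the 16 assignments meet the threshold.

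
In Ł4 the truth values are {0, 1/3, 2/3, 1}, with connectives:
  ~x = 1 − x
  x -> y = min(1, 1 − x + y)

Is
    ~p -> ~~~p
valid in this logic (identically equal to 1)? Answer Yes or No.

p = 0 ↦ 1
p = 1/3 ↦ 1
p = 2/3 ↦ 1
p = 1 ↦ 1
Every assignment gives a value ≥ 1.

Yes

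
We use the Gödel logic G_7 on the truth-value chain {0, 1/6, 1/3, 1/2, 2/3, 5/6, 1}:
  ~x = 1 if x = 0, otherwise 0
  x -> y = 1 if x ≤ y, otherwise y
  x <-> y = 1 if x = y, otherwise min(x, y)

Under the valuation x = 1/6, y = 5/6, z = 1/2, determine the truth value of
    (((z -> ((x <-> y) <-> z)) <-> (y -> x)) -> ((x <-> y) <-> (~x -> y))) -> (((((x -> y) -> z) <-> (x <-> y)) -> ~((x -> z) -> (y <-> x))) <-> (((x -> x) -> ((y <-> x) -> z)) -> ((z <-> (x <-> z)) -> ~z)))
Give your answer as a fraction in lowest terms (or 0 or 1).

x <-> y = 1/6 <-> 5/6 = 1/6
(x <-> y) <-> z = 1/6 <-> 1/2 = 1/6
z -> ((x <-> y) <-> z) = 1/2 -> 1/6 = 1/6
y -> x = 5/6 -> 1/6 = 1/6
(z -> ((x <-> y) <-> z)) <-> (y -> x) = 1/6 <-> 1/6 = 1
x <-> y = 1/6 <-> 5/6 = 1/6
~x = ~1/6 = 0
~x -> y = 0 -> 5/6 = 1
(x <-> y) <-> (~x -> y) = 1/6 <-> 1 = 1/6
((z -> ((x <-> y) <-> z)) <-> (y -> x)) -> ((x <-> y) <-> (~x -> y)) = 1 -> 1/6 = 1/6
x -> y = 1/6 -> 5/6 = 1
(x -> y) -> z = 1 -> 1/2 = 1/2
x <-> y = 1/6 <-> 5/6 = 1/6
((x -> y) -> z) <-> (x <-> y) = 1/2 <-> 1/6 = 1/6
x -> z = 1/6 -> 1/2 = 1
y <-> x = 5/6 <-> 1/6 = 1/6
(x -> z) -> (y <-> x) = 1 -> 1/6 = 1/6
~((x -> z) -> (y <-> x)) = ~1/6 = 0
(((x -> y) -> z) <-> (x <-> y)) -> ~((x -> z) -> (y <-> x)) = 1/6 -> 0 = 0
x -> x = 1/6 -> 1/6 = 1
y <-> x = 5/6 <-> 1/6 = 1/6
(y <-> x) -> z = 1/6 -> 1/2 = 1
(x -> x) -> ((y <-> x) -> z) = 1 -> 1 = 1
x <-> z = 1/6 <-> 1/2 = 1/6
z <-> (x <-> z) = 1/2 <-> 1/6 = 1/6
~z = ~1/2 = 0
(z <-> (x <-> z)) -> ~z = 1/6 -> 0 = 0
((x -> x) -> ((y <-> x) -> z)) -> ((z <-> (x <-> z)) -> ~z) = 1 -> 0 = 0
((((x -> y) -> z) <-> (x <-> y)) -> ~((x -> z) -> (y <-> x))) <-> (((x -> x) -> ((y <-> x) -> z)) -> ((z <-> (x <-> z)) -> ~z)) = 0 <-> 0 = 1
(((z -> ((x <-> y) <-> z)) <-> (y -> x)) -> ((x <-> y) <-> (~x -> y))) -> (((((x -> y) -> z) <-> (x <-> y)) -> ~((x -> z) -> (y <-> x))) <-> (((x -> x) -> ((y <-> x) -> z)) -> ((z <-> (x <-> z)) -> ~z))) = 1/6 -> 1 = 1

1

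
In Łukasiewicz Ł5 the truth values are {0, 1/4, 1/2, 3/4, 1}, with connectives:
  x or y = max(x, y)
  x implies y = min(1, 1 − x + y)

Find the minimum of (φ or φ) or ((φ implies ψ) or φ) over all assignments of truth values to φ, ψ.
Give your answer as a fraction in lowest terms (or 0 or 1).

Take φ = 1/2, ψ = 0:
φ or φ = 1/2 or 1/2 = 1/2
φ implies ψ = 1/2 implies 0 = 1/2
(φ implies ψ) or φ = 1/2 or 1/2 = 1/2
(φ or φ) or ((φ implies ψ) or φ) = 1/2 or 1/2 = 1/2
No assignment yields a value below 1/2, so this is the minimum.

1/2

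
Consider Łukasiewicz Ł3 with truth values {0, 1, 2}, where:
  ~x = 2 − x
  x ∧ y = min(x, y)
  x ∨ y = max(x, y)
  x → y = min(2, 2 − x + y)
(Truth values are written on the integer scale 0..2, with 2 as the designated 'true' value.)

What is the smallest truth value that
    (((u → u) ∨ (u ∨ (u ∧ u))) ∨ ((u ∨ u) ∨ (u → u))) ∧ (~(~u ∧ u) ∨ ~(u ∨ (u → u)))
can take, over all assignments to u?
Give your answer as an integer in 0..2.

1

Take u = 1:
u → u = 1 → 1 = 2
u ∧ u = 1 ∧ 1 = 1
u ∨ (u ∧ u) = 1 ∨ 1 = 1
(u → u) ∨ (u ∨ (u ∧ u)) = 2 ∨ 1 = 2
u ∨ u = 1 ∨ 1 = 1
u → u = 1 → 1 = 2
(u ∨ u) ∨ (u → u) = 1 ∨ 2 = 2
((u → u) ∨ (u ∨ (u ∧ u))) ∨ ((u ∨ u) ∨ (u → u)) = 2 ∨ 2 = 2
~u = ~1 = 1
~u ∧ u = 1 ∧ 1 = 1
~(~u ∧ u) = ~1 = 1
u → u = 1 → 1 = 2
u ∨ (u → u) = 1 ∨ 2 = 2
~(u ∨ (u → u)) = ~2 = 0
~(~u ∧ u) ∨ ~(u ∨ (u → u)) = 1 ∨ 0 = 1
(((u → u) ∨ (u ∨ (u ∧ u))) ∨ ((u ∨ u) ∨ (u → u))) ∧ (~(~u ∧ u) ∨ ~(u ∨ (u → u))) = 2 ∧ 1 = 1
No assignment yields a value below 1, so this is the minimum.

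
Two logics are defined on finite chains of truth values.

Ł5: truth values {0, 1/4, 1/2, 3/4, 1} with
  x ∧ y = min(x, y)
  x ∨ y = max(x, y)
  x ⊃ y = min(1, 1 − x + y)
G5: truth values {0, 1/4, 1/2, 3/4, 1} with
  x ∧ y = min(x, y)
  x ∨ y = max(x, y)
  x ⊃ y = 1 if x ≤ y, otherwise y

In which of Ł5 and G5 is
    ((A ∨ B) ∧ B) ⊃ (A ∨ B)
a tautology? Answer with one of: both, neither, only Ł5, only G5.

In Ł5: every assignment gives 1 — tautology.
In G5: every assignment gives 1 — tautology.

both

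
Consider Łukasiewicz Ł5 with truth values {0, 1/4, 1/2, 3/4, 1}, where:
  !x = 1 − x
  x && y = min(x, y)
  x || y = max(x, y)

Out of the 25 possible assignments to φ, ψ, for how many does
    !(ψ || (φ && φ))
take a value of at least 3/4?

value 1: 1 assignment (counts)
value 3/4: 3 assignments (counts)
value 1/2: 5 assignments
value 1/4: 7 assignments
value 0: 9 assignments
So 4 of the 25 assignments meet the threshold.

4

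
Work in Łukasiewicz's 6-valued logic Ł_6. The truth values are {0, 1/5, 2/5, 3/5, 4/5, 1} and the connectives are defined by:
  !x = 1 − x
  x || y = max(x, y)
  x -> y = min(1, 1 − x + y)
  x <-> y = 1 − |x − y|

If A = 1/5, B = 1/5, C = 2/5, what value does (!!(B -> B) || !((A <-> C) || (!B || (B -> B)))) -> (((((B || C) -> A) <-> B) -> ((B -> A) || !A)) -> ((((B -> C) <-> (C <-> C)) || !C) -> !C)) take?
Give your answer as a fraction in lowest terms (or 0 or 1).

B -> B = 1/5 -> 1/5 = 1
!(B -> B) = !1 = 0
!!(B -> B) = !0 = 1
A <-> C = 1/5 <-> 2/5 = 4/5
!B = !1/5 = 4/5
B -> B = 1/5 -> 1/5 = 1
!B || (B -> B) = 4/5 || 1 = 1
(A <-> C) || (!B || (B -> B)) = 4/5 || 1 = 1
!((A <-> C) || (!B || (B -> B))) = !1 = 0
!!(B -> B) || !((A <-> C) || (!B || (B -> B))) = 1 || 0 = 1
B || C = 1/5 || 2/5 = 2/5
(B || C) -> A = 2/5 -> 1/5 = 4/5
((B || C) -> A) <-> B = 4/5 <-> 1/5 = 2/5
B -> A = 1/5 -> 1/5 = 1
!A = !1/5 = 4/5
(B -> A) || !A = 1 || 4/5 = 1
(((B || C) -> A) <-> B) -> ((B -> A) || !A) = 2/5 -> 1 = 1
B -> C = 1/5 -> 2/5 = 1
C <-> C = 2/5 <-> 2/5 = 1
(B -> C) <-> (C <-> C) = 1 <-> 1 = 1
!C = !2/5 = 3/5
((B -> C) <-> (C <-> C)) || !C = 1 || 3/5 = 1
!C = !2/5 = 3/5
(((B -> C) <-> (C <-> C)) || !C) -> !C = 1 -> 3/5 = 3/5
((((B || C) -> A) <-> B) -> ((B -> A) || !A)) -> ((((B -> C) <-> (C <-> C)) || !C) -> !C) = 1 -> 3/5 = 3/5
(!!(B -> B) || !((A <-> C) || (!B || (B -> B)))) -> (((((B || C) -> A) <-> B) -> ((B -> A) || !A)) -> ((((B -> C) <-> (C <-> C)) || !C) -> !C)) = 1 -> 3/5 = 3/5

3/5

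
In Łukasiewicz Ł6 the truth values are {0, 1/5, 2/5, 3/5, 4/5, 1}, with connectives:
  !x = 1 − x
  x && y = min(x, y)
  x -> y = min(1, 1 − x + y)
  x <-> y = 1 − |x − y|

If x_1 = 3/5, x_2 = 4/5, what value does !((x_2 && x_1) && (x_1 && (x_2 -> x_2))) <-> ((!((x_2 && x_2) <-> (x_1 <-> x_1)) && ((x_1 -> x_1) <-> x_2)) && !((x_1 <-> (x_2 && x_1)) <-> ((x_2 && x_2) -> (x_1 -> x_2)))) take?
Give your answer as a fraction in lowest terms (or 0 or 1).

x_2 && x_1 = 4/5 && 3/5 = 3/5
x_2 -> x_2 = 4/5 -> 4/5 = 1
x_1 && (x_2 -> x_2) = 3/5 && 1 = 3/5
(x_2 && x_1) && (x_1 && (x_2 -> x_2)) = 3/5 && 3/5 = 3/5
!((x_2 && x_1) && (x_1 && (x_2 -> x_2))) = !3/5 = 2/5
x_2 && x_2 = 4/5 && 4/5 = 4/5
x_1 <-> x_1 = 3/5 <-> 3/5 = 1
(x_2 && x_2) <-> (x_1 <-> x_1) = 4/5 <-> 1 = 4/5
!((x_2 && x_2) <-> (x_1 <-> x_1)) = !4/5 = 1/5
x_1 -> x_1 = 3/5 -> 3/5 = 1
(x_1 -> x_1) <-> x_2 = 1 <-> 4/5 = 4/5
!((x_2 && x_2) <-> (x_1 <-> x_1)) && ((x_1 -> x_1) <-> x_2) = 1/5 && 4/5 = 1/5
x_2 && x_1 = 4/5 && 3/5 = 3/5
x_1 <-> (x_2 && x_1) = 3/5 <-> 3/5 = 1
x_2 && x_2 = 4/5 && 4/5 = 4/5
x_1 -> x_2 = 3/5 -> 4/5 = 1
(x_2 && x_2) -> (x_1 -> x_2) = 4/5 -> 1 = 1
(x_1 <-> (x_2 && x_1)) <-> ((x_2 && x_2) -> (x_1 -> x_2)) = 1 <-> 1 = 1
!((x_1 <-> (x_2 && x_1)) <-> ((x_2 && x_2) -> (x_1 -> x_2))) = !1 = 0
(!((x_2 && x_2) <-> (x_1 <-> x_1)) && ((x_1 -> x_1) <-> x_2)) && !((x_1 <-> (x_2 && x_1)) <-> ((x_2 && x_2) -> (x_1 -> x_2))) = 1/5 && 0 = 0
!((x_2 && x_1) && (x_1 && (x_2 -> x_2))) <-> ((!((x_2 && x_2) <-> (x_1 <-> x_1)) && ((x_1 -> x_1) <-> x_2)) && !((x_1 <-> (x_2 && x_1)) <-> ((x_2 && x_2) -> (x_1 -> x_2)))) = 2/5 <-> 0 = 3/5

3/5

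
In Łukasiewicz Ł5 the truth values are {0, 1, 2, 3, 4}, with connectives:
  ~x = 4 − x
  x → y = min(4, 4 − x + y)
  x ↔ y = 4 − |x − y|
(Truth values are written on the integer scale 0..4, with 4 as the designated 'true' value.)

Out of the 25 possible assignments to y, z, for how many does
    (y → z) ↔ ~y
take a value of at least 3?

value 4: 9 assignments (counts)
value 3: 7 assignments (counts)
value 2: 5 assignments
value 1: 3 assignments
value 0: 1 assignment
So 16 of the 25 assignments meet the threshold.

16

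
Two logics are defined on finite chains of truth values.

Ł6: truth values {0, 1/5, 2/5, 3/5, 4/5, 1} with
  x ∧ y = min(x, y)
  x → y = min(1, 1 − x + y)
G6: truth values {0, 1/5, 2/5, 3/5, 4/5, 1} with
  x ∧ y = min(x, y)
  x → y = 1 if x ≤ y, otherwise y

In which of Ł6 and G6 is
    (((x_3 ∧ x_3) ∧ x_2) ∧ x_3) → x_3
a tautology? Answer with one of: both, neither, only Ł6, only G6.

In Ł6: every assignment gives 1 — tautology.
In G6: every assignment gives 1 — tautology.

both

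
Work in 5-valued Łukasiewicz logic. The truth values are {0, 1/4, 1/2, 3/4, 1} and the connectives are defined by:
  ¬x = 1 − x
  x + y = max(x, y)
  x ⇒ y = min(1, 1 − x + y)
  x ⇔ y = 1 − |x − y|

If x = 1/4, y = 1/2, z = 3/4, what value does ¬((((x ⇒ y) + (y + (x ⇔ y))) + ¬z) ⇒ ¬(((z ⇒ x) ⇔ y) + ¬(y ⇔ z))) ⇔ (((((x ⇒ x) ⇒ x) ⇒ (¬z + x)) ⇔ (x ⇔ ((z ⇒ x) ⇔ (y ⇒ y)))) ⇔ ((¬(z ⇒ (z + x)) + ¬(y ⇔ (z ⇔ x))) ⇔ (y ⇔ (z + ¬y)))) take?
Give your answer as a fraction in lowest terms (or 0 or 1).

1/2

x ⇒ y = 1/4 ⇒ 1/2 = 1
x ⇔ y = 1/4 ⇔ 1/2 = 3/4
y + (x ⇔ y) = 1/2 + 3/4 = 3/4
(x ⇒ y) + (y + (x ⇔ y)) = 1 + 3/4 = 1
¬z = ¬3/4 = 1/4
((x ⇒ y) + (y + (x ⇔ y))) + ¬z = 1 + 1/4 = 1
z ⇒ x = 3/4 ⇒ 1/4 = 1/2
(z ⇒ x) ⇔ y = 1/2 ⇔ 1/2 = 1
y ⇔ z = 1/2 ⇔ 3/4 = 3/4
¬(y ⇔ z) = ¬3/4 = 1/4
((z ⇒ x) ⇔ y) + ¬(y ⇔ z) = 1 + 1/4 = 1
¬(((z ⇒ x) ⇔ y) + ¬(y ⇔ z)) = ¬1 = 0
(((x ⇒ y) + (y + (x ⇔ y))) + ¬z) ⇒ ¬(((z ⇒ x) ⇔ y) + ¬(y ⇔ z)) = 1 ⇒ 0 = 0
¬((((x ⇒ y) + (y + (x ⇔ y))) + ¬z) ⇒ ¬(((z ⇒ x) ⇔ y) + ¬(y ⇔ z))) = ¬0 = 1
x ⇒ x = 1/4 ⇒ 1/4 = 1
(x ⇒ x) ⇒ x = 1 ⇒ 1/4 = 1/4
¬z = ¬3/4 = 1/4
¬z + x = 1/4 + 1/4 = 1/4
((x ⇒ x) ⇒ x) ⇒ (¬z + x) = 1/4 ⇒ 1/4 = 1
z ⇒ x = 3/4 ⇒ 1/4 = 1/2
y ⇒ y = 1/2 ⇒ 1/2 = 1
(z ⇒ x) ⇔ (y ⇒ y) = 1/2 ⇔ 1 = 1/2
x ⇔ ((z ⇒ x) ⇔ (y ⇒ y)) = 1/4 ⇔ 1/2 = 3/4
(((x ⇒ x) ⇒ x) ⇒ (¬z + x)) ⇔ (x ⇔ ((z ⇒ x) ⇔ (y ⇒ y))) = 1 ⇔ 3/4 = 3/4
z + x = 3/4 + 1/4 = 3/4
z ⇒ (z + x) = 3/4 ⇒ 3/4 = 1
¬(z ⇒ (z + x)) = ¬1 = 0
z ⇔ x = 3/4 ⇔ 1/4 = 1/2
y ⇔ (z ⇔ x) = 1/2 ⇔ 1/2 = 1
¬(y ⇔ (z ⇔ x)) = ¬1 = 0
¬(z ⇒ (z + x)) + ¬(y ⇔ (z ⇔ x)) = 0 + 0 = 0
¬y = ¬1/2 = 1/2
z + ¬y = 3/4 + 1/2 = 3/4
y ⇔ (z + ¬y) = 1/2 ⇔ 3/4 = 3/4
(¬(z ⇒ (z + x)) + ¬(y ⇔ (z ⇔ x))) ⇔ (y ⇔ (z + ¬y)) = 0 ⇔ 3/4 = 1/4
((((x ⇒ x) ⇒ x) ⇒ (¬z + x)) ⇔ (x ⇔ ((z ⇒ x) ⇔ (y ⇒ y)))) ⇔ ((¬(z ⇒ (z + x)) + ¬(y ⇔ (z ⇔ x))) ⇔ (y ⇔ (z + ¬y))) = 3/4 ⇔ 1/4 = 1/2
¬((((x ⇒ y) + (y + (x ⇔ y))) + ¬z) ⇒ ¬(((z ⇒ x) ⇔ y) + ¬(y ⇔ z))) ⇔ (((((x ⇒ x) ⇒ x) ⇒ (¬z + x)) ⇔ (x ⇔ ((z ⇒ x) ⇔ (y ⇒ y)))) ⇔ ((¬(z ⇒ (z + x)) + ¬(y ⇔ (z ⇔ x))) ⇔ (y ⇔ (z + ¬y)))) = 1 ⇔ 1/2 = 1/2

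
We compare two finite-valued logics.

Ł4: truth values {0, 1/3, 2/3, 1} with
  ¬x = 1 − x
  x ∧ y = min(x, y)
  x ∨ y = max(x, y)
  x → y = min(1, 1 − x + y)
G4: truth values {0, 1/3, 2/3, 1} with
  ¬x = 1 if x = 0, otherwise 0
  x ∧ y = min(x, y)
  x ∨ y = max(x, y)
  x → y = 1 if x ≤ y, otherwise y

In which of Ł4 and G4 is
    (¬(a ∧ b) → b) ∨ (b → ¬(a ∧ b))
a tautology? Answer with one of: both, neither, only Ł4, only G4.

In Ł4: every assignment gives 1 — tautology.
In G4: every assignment gives 1 — tautology.

both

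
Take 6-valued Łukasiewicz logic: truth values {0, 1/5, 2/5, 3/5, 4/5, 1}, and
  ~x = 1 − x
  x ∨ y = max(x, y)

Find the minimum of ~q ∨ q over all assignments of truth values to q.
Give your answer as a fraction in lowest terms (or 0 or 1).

3/5

Take q = 2/5:
~q = ~2/5 = 3/5
~q ∨ q = 3/5 ∨ 2/5 = 3/5
No assignment yields a value below 3/5, so this is the minimum.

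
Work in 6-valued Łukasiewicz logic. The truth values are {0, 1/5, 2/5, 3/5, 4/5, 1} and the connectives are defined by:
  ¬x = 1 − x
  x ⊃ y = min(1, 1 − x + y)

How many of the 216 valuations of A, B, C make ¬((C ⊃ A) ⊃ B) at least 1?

21

value 1: 21 assignments (counts)
value 4/5: 26 assignments
value 3/5: 30 assignments
value 2/5: 33 assignments
value 1/5: 35 assignments
value 0: 71 assignments
So 21 of the 216 assignments meet the threshold.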